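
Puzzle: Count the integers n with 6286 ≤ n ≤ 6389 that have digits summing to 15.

7

The integers in [6286, 6389] that have digits summing to 15: 6306, 6315, 6324, 6333, 6342, 6351, 6360.
7 qualify.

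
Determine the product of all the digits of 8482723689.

9289728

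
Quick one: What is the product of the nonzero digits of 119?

1×1×9 = 9

9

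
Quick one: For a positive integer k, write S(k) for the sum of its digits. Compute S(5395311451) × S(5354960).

1184

S(5395311451) = 5+3+9+5+3+1+1+4+5+1 = 37.
S(5354960) = 5+3+5+4+9+6+0 = 32.
37 · 32 = 1184.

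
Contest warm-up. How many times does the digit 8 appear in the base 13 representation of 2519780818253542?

2

2519780818253542 in base 13 is 8420040873703C.
The digit 8 appears 2 times.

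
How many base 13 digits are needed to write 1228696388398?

1228696388398 in base 13 is 8BB3387BC9B, which has 11 digits.

11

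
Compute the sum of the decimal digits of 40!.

40! = 815915283247897734345611269596115894272000000000
Sum of its 48 digits: 189.

189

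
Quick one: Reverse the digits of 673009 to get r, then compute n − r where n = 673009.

-227367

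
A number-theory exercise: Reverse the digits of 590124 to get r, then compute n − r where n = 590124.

Reverse of 590124 is 421095.
590124 − 421095 = 169029

169029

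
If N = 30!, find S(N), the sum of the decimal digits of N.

30! = 265252859812191058636308480000000
Sum of its 33 digits: 117.

117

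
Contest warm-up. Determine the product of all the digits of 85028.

8×5×0×2×8 = 0

0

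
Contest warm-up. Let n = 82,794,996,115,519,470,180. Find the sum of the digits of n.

96

8+2+7+9+4+9+9+6+1+1+5+5+1+9+4+7+0+1+8+0 = 96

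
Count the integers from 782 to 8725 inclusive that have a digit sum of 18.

The integers in [782, 8725] that have a digit sum of 18: 783, 792, 819, 828, 837, 846, …, 8712, 8721.
575 qualify.

575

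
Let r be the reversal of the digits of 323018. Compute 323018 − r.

Reverse of 323018 is 810323.
323018 − 810323 = -487305

-487305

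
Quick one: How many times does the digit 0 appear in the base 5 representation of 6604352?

1

6604352 in base 5 is 3142314402.
The digit 0 appears 1 time.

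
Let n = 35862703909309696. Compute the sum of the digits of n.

3+5+8+6+2+7+0+3+9+0+9+3+0+9+6+9+6 = 85

85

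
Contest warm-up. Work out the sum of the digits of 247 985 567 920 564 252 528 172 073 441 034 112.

2+4+7+9+8+5+5+6+7+9+2+0+5+6+4+2+5+2+5+2+8+1+7+2+0+7+3+4+4+1+0+3+4+1+1+2 = 143

143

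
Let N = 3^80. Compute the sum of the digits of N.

153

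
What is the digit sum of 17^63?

17^63 = 329823842388297603127136803999476682470817199986161913402815245153916577027313
Sum of its 78 digits: 359.

359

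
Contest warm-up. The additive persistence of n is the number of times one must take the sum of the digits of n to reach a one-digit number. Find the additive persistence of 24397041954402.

24397041954402 → 54 → 9 (2 steps)

2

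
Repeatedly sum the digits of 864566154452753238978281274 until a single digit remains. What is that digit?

8+6+4+5+6+6+1+5+4+4+5+2+7+5+3+2+3+8+9+7+8+2+8+1+2+7+4 = 132
1+3+2 = 6

6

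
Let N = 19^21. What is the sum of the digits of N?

19^21 = 714209495693373205673756419
Sum of its 27 digits: 127.

127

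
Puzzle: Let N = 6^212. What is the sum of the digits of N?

747

6^212 = 929105607753267830402847266093582872945009794334454648424476250883503515208824683413646200026690734262335485806288196048864345955884692820819163669239703742328078336
Sum of its 165 digits: 747.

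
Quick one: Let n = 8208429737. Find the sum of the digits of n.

8+2+0+8+4+2+9+7+3+7 = 50

50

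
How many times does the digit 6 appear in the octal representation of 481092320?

1

481092320 in base 8 is 3453161340.
The digit 6 appears 1 time.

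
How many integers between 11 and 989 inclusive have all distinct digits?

The integers in [11, 989] that have all distinct digits: 12, 13, 14, 15, 16, 17, …, 986, 987.
728 qualify.

728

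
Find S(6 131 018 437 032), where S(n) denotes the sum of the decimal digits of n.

6+1+3+1+0+1+8+4+3+7+0+3+2 = 39

39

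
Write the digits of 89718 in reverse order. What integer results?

Reversing 89718 gives 81798.

81798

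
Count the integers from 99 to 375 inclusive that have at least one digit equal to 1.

136

The integers in [99, 375] that have at least one digit equal to 1: 100, 101, 102, 103, 104, 105, …, 361, 371.
136 qualify.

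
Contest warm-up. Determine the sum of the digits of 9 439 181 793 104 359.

9+4+3+9+1+8+1+7+9+3+1+0+4+3+5+9 = 76

76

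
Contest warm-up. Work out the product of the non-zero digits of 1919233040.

1×9×1×9×2×3×3×4 = 5832

5832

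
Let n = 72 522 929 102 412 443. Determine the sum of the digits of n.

7+2+5+2+2+9+2+9+1+0+2+4+1+2+4+4+3 = 59

59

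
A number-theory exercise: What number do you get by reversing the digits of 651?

Reversing 651 gives 156.

156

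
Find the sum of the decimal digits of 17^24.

109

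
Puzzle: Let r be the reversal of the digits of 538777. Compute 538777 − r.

Reverse of 538777 is 777835.
538777 − 777835 = -239058

-239058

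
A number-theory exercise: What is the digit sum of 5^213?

710

5^213 = 75964541966078389979785938156495657233767726668959559730238239926632065845158489272264951454171308800744221063905303736873975140042603015899658203125
Sum of its 149 digits: 710.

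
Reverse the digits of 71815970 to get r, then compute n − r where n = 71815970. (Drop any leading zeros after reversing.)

63864153

Reverse of 71815970 is 7951817.
71815970 − 7951817 = 63864153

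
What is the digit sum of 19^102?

622

19^102 = 27093636335568966384087973336955342845594862136002343145198167490210634603664678386698819590403728523367737012770669993746176458361
Sum of its 131 digits: 622.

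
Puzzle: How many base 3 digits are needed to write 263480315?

263480315 in base 3 is 200100210012001012, which has 18 digits.

18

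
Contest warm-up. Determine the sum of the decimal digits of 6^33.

6^33 = 47751966659678405306351616
Sum of its 26 digits: 126.

126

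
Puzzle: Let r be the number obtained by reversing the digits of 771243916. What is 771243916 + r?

1390586093

Reverse of 771243916 is 619342177.
771243916 + 619342177 = 1390586093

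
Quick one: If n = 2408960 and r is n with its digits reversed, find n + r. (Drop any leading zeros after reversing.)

3107002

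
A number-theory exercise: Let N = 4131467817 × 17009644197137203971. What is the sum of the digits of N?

4131467817 × 17009644197137203971 = 70274797579093161739551101307
Sum of its 29 digits: 126.

126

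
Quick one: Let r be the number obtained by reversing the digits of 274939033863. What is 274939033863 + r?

Reverse of 274939033863 is 368330939472.
274939033863 + 368330939472 = 643269973335

643269973335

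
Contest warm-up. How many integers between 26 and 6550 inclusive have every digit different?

3550

The integers in [26, 6550] that have every digit different: 26, 27, 28, 29, 30, 31, …, 6548, 6549.
3550 qualify.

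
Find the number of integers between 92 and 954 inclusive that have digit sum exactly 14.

71

The integers in [92, 954] that have digit sum exactly 14: 95, 149, 158, 167, 176, 185, …, 941, 950.
71 qualify.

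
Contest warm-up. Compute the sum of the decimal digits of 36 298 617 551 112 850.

70

3+6+2+9+8+6+1+7+5+5+1+1+1+2+8+5+0 = 70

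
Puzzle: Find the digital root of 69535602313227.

6+9+5+3+5+6+0+2+3+1+3+2+2+7 = 54
5+4 = 9

9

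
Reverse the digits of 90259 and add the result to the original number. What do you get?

185468

Reverse of 90259 is 95209.
90259 + 95209 = 185468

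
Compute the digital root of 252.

2+5+2 = 9

9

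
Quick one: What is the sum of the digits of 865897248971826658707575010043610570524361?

188

8+6+5+8+9+7+2+4+8+9+7+1+8+2+6+6+5+8+7+0+7+5+7+5+0+1+0+0+4+3+6+1+0+5+7+0+5+2+4+3+6+1 = 188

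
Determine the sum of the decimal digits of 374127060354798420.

3+7+4+1+2+7+0+6+0+3+5+4+7+9+8+4+2+0 = 72

72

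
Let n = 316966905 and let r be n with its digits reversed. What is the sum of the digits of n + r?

45

Reversal of 316966905 is 509669613; 316966905 + 509669613 = 826636518.
Digit sum of 826636518: 8+2+6+6+3+6+5+1+8 = 45.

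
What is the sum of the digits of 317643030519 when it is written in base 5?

317643030519 in base 5 is 20201013103434034.
Digit sum: 2+0+2+0+1+0+1+3+1+0+3+4+3+4+0+3+4 = 31.

31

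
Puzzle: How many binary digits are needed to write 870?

10

870 in base 2 is 1101100110, which has 10 digits.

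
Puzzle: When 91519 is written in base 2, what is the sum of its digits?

91519 in base 2 is 10110010101111111.
Digit sum: 1+0+1+1+0+0+1+0+1+0+1+1+1+1+1+1+1 = 12.

12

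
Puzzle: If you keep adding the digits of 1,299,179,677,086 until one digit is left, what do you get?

9

1+2+9+9+1+7+9+6+7+7+0+8+6 = 72
7+2 = 9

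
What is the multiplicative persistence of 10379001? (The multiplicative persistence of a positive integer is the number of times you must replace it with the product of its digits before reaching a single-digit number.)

1

10379001 → 0 (1 step)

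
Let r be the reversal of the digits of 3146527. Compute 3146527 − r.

Reverse of 3146527 is 7256413.
3146527 − 7256413 = -4109886

-4109886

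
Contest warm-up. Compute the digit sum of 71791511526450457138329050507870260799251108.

7+1+7+9+1+5+1+1+5+2+6+4+5+0+4+5+7+1+3+8+3+2+9+0+5+0+5+0+7+8+7+0+2+6+0+7+9+9+2+5+1+1+0+8 = 178

178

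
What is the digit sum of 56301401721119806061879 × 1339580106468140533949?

56301401721119806061879 × 1339580106468140533949 = 75420237711883220506873486979181361994230171
Sum of its 44 digits: 190.

190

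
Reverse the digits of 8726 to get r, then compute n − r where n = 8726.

2448

Reverse of 8726 is 6278.
8726 − 6278 = 2448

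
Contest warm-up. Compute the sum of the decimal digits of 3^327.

3^327 = 1043879318425322098381928487332006557925783753596814629790137225014803335307690260100197730657583707212531346462208438971195931096436991127279670147038126987
Sum of its 157 digits: 684.

684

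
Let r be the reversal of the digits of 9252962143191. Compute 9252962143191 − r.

7339549450662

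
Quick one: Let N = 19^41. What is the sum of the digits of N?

19^41 = 26847115986241183138017674520015691090350184323352819
Sum of its 53 digits: 208.

208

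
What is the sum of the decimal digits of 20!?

54

20! = 2432902008176640000
Sum of its 19 digits: 54.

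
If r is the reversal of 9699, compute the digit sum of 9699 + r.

Reversal of 9699 is 9969; 9699 + 9969 = 19668.
Digit sum of 19668: 1+9+6+6+8 = 30.

30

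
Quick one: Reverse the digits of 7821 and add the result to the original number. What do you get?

Reverse of 7821 is 1287.
7821 + 1287 = 9108

9108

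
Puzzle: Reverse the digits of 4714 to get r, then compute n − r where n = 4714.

Reverse of 4714 is 4174.
4714 − 4174 = 540

540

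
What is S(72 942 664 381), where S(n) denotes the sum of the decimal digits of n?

7+2+9+4+2+6+6+4+3+8+1 = 52

52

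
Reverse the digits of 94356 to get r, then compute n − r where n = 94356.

Reverse of 94356 is 65349.
94356 − 65349 = 29007

29007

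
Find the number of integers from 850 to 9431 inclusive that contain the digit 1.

3091

The integers in [850, 9431] that contain the digit 1: 851, 861, 871, 881, 891, 901, …, 9421, 9431.
3091 qualify.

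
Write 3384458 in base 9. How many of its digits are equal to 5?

3384458 in base 9 is 6327538.
The digit 5 appears 1 time.

1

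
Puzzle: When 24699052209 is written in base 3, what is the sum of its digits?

24699052209 in base 3 is 2100202022121212001110.
Digit sum: 2+1+0+0+2+0+2+0+2+2+1+2+1+2+1+2+0+0+1+1+1+0 = 23.

23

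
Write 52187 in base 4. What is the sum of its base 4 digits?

52187 in base 4 is 30233123.
Digit sum: 3+0+2+3+3+1+2+3 = 17.

17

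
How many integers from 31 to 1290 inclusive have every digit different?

816

The integers in [31, 1290] that have every digit different: 31, 32, 34, 35, 36, 37, …, 1289, 1290.
816 qualify.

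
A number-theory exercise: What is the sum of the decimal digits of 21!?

21! = 51090942171709440000
Sum of its 20 digits: 63.

63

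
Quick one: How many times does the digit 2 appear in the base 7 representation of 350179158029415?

1

350179158029415 in base 7 is 133521415660301451.
The digit 2 appears 1 time.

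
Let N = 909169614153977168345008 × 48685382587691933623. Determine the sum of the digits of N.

909169614153977168345008 × 48685382587691933623 = 44263270502190633793582693593527938299403984
Sum of its 44 digits: 208.

208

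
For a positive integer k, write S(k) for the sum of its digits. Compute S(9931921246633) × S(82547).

1508

S(9931921246633) = 9+9+3+1+9+2+1+2+4+6+6+3+3 = 58.
S(82547) = 8+2+5+4+7 = 26.
58 · 26 = 1508.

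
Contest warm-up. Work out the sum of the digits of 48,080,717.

35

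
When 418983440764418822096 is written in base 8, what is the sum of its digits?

418983440764418822096 in base 8 is 55332201470057606507720.
Digit sum: 5+5+3+3+2+2+0+1+4+7+0+0+5+7+6+0+6+5+0+7+7+2+0 = 77.

77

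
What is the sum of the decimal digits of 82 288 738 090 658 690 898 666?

8+2+2+8+8+7+3+8+0+9+0+6+5+8+6+9+0+8+9+8+6+6+6 = 132

132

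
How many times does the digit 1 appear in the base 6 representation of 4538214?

3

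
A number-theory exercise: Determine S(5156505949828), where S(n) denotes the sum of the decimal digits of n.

5+1+5+6+5+0+5+9+4+9+8+2+8 = 67

67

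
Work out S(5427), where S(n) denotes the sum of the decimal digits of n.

18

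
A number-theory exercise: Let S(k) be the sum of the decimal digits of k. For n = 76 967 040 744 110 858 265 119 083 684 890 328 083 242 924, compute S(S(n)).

14

First digit sum: 194.
1+9+4 = 14.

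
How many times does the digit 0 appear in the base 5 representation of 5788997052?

3

5788997052 in base 5 is 43323440401202.
The digit 0 appears 3 times.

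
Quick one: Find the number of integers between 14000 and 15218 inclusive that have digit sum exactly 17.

The integers in [14000, 15218] that have digit sum exactly 17: 14039, 14048, 14057, 14066, 14075, 14084, …, 15209, 15218.
92 qualify.

92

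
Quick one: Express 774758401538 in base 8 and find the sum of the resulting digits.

30

774758401538 in base 8 is 13214314603002.
Digit sum: 1+3+2+1+4+3+1+4+6+0+3+0+0+2 = 30.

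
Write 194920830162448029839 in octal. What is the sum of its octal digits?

194920830162448029839 in base 8 is 25104217144610475414217.
Digit sum: 2+5+1+0+4+2+1+7+1+4+4+6+1+0+4+7+5+4+1+4+2+1+7 = 73.

73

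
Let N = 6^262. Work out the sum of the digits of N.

918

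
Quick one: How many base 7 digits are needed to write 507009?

7

507009 in base 7 is 4211106, which has 7 digits.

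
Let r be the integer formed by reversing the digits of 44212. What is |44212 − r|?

Reverse of 44212 is 21244.
|44212 − 21244| = 22968

22968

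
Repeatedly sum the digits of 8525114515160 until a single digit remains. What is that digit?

8+5+2+5+1+1+4+5+1+5+1+6+0 = 44
4+4 = 8

8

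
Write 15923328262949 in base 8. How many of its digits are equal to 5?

3

15923328262949 in base 8 is 347556024621445.
The digit 5 appears 3 times.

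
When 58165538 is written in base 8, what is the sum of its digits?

58165538 in base 8 is 335704442.
Digit sum: 3+3+5+7+0+4+4+4+2 = 32.

32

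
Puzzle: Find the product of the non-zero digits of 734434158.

161280

7×3×4×4×3×4×1×5×8 = 161280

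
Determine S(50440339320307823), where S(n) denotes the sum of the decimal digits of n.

56

5+0+4+4+0+3+3+9+3+2+0+3+0+7+8+2+3 = 56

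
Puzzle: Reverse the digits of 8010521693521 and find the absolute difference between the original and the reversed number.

6756560443413

Reverse of 8010521693521 is 1253961250108.
|8010521693521 − 1253961250108| = 6756560443413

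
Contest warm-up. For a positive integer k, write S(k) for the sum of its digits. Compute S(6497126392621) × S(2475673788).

3306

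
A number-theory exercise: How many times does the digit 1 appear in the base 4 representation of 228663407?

3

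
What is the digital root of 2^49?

The digital root of n equals n mod 9 (or 9 when 9 | n), so we need 2^49 mod 9.
2^49 ≡ 2 (mod 9), so the digital root is 2.

2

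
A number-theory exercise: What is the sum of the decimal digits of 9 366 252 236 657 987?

9+3+6+6+2+5+2+2+3+6+6+5+7+9+8+7 = 86

86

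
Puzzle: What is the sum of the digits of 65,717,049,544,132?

6+5+7+1+7+0+4+9+5+4+4+1+3+2 = 58

58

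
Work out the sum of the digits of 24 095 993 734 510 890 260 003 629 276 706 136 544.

157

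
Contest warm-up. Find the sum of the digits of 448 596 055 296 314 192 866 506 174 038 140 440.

4+4+8+5+9+6+0+5+5+2+9+6+3+1+4+1+9+2+8+6+6+5+0+6+1+7+4+0+3+8+1+4+0+4+4+0 = 150

150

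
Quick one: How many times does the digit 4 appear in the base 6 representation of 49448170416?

4

49448170416 in base 6 is 34414405522520.
The digit 4 appears 4 times.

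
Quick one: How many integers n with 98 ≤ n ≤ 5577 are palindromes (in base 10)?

The integers in [98, 5577] that are palindromes (in base 10): 99, 101, 111, 121, 131, 141, …, 5445, 5555.
137 qualify.

137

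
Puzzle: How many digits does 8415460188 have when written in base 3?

21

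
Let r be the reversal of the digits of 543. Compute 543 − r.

198

Reverse of 543 is 345.
543 − 345 = 198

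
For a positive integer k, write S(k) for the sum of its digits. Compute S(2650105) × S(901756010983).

S(2650105) = 2+6+5+0+1+0+5 = 19.
S(901756010983) = 9+0+1+7+5+6+0+1+0+9+8+3 = 49.
19 · 49 = 931.

931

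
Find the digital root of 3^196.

9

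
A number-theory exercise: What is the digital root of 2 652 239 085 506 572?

2+6+5+2+2+3+9+0+8+5+5+0+6+5+7+2 = 67
6+7 = 13
1+3 = 4
(Equivalently, 2 652 239 085 506 572 mod 9 = 4.)

4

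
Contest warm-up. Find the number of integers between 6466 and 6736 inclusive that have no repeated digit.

103

The integers in [6466, 6736] that have no repeated digit: 6470, 6471, 6472, 6473, 6475, 6478, …, 6734, 6735.
103 qualify.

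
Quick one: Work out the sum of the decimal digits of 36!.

171

36! = 371993326789901217467999448150835200000000
Sum of its 42 digits: 171.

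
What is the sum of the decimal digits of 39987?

3+9+9+8+7 = 36

36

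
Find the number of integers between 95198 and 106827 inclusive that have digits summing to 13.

The integers in [95198, 106827] that have digits summing to 13: 100039, 100048, 100057, 100066, 100075, 100084, …, 106510, 106600.
369 qualify.

369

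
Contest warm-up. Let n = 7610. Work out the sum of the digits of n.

14

7+6+1+0 = 14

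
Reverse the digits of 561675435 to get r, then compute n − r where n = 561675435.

27099270

Reverse of 561675435 is 534576165.
561675435 − 534576165 = 27099270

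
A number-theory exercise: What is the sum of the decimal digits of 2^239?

338

2^239 = 883423532389192164791648750371459257913741948437809479060803100646309888
Sum of its 72 digits: 338.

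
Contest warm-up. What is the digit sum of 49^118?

940

49^118 = 27741979301473932120663792499714461086663516456864497663125559752145442541096912815605794123743220482315077971796629261555887682637568576556483381768920282166894734537366799078418256586630431871501601
Sum of its 200 digits: 940.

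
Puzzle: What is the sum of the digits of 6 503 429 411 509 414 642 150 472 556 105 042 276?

132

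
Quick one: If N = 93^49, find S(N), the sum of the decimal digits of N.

432

93^49 = 2855383720577722782478002188058507151710337458488975534021029489994824818036765239202618094123293
Sum of its 97 digits: 432.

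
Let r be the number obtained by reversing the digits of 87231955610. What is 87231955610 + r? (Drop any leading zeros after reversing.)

Reverse of 87231955610 is 1655913278.
87231955610 + 1655913278 = 88887868888

88887868888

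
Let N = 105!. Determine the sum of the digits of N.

648

105! = 1081396758240290900504101305800329649720646107774902579144176636573226531909905153326984536526808240339776398934872029657993872907813436816097280000000000000000000000000
Sum of its 169 digits: 648.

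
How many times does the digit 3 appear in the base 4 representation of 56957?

56957 in base 4 is 31321331.
The digit 3 appears 4 times.

4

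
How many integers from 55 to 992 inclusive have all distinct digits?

688

The integers in [55, 992] that have all distinct digits: 56, 57, 58, 59, 60, 61, …, 986, 987.
688 qualify.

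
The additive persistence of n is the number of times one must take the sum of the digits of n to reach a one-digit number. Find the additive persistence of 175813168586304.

3

175813168586304 → 66 → 12 → 3 (3 steps)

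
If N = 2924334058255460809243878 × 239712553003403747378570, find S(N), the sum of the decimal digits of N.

2924334058255460809243878 × 239712553003403747378570 = 700999582939220931160145989397385220566320894460
Sum of its 48 digits: 222.

222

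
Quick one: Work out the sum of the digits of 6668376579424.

73

6+6+6+8+3+7+6+5+7+9+4+2+4 = 73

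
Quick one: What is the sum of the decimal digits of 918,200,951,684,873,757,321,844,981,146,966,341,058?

183

9+1+8+2+0+0+9+5+1+6+8+4+8+7+3+7+5+7+3+2+1+8+4+4+9+8+1+1+4+6+9+6+6+3+4+1+0+5+8 = 183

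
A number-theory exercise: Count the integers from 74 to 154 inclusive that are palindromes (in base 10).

The integers in [74, 154] that are palindromes (in base 10): 77, 88, 99, 101, 111, 121, 131, 141, 151.
9 qualify.

9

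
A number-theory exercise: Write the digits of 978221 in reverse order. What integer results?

Reversing 978221 gives 122879.

122879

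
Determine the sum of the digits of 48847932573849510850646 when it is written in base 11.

48847932573849510850646 in base 11 is 6667803760514339A59297.
Digit sum: 6+6+6+7+8+0+3+7+6+0+5+1+4+3+3+9+10+5+9+2+9+7 = 116.

116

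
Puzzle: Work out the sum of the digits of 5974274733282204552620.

5+9+7+4+2+7+4+7+3+3+2+8+2+2+0+4+5+5+2+6+2+0 = 89

89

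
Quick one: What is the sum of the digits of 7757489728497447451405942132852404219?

7+7+5+7+4+8+9+7+2+8+4+9+7+4+4+7+4+5+1+4+0+5+9+4+2+1+3+2+8+5+2+4+0+4+2+1+9 = 174

174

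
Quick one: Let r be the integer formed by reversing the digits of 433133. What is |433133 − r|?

101799

Reverse of 433133 is 331334.
|433133 − 331334| = 101799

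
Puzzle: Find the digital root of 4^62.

The digital root of n equals n mod 9 (or 9 when 9 | n), so we need 4^62 mod 9.
4^62 ≡ 7 (mod 9), so the digital root is 7.

7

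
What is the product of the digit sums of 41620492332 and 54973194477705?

2592

S(41620492332) = 4+1+6+2+0+4+9+2+3+3+2 = 36.
S(54973194477705) = 5+4+9+7+3+1+9+4+4+7+7+7+0+5 = 72.
36 · 72 = 2592.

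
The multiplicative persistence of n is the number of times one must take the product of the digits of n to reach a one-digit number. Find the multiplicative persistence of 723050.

1

723050 → 0 (1 step)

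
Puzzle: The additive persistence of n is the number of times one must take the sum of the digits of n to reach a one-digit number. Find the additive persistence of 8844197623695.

2

8844197623695 → 72 → 9 (2 steps)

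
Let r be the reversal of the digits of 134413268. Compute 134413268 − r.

Reverse of 134413268 is 862314431.
134413268 − 862314431 = -727901163

-727901163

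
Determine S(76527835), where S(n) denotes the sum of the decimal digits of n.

7+6+5+2+7+8+3+5 = 43

43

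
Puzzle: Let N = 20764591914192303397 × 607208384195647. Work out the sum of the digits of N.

136

20764591914192303397 × 607208384195647 = 12608434304698705325166062030712859
Sum of its 35 digits: 136.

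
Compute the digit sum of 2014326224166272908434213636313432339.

130

2+0+1+4+3+2+6+2+2+4+1+6+6+2+7+2+9+0+8+4+3+4+2+1+3+6+3+6+3+1+3+4+3+2+3+3+9 = 130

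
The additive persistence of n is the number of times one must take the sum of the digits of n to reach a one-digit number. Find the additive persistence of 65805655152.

65805655152 → 48 → 12 → 3 (3 steps)

3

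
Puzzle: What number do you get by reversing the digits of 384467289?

Reversing 384467289 gives 982764483.

982764483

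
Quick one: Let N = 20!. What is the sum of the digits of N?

54

20! = 2432902008176640000
Sum of its 19 digits: 54.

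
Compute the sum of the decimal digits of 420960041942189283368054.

4+2+0+9+6+0+0+4+1+9+4+2+1+8+9+2+8+3+3+6+8+0+5+4 = 98

98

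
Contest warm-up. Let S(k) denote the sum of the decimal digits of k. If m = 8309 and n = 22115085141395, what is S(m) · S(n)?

S(8309) = 8+3+0+9 = 20.
S(22115085141395) = 2+2+1+1+5+0+8+5+1+4+1+3+9+5 = 47.
20 · 47 = 940.

940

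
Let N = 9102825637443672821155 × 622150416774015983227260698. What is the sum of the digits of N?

221

9102825637443672821155 × 622150416774015983227260698 = 5663326764156778758161757384414414541384314466190
Sum of its 49 digits: 221.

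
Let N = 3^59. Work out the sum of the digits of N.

117

3^59 = 14130386091738734504764811067
Sum of its 29 digits: 117.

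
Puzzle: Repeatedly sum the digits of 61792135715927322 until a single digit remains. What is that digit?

6+1+7+9+2+1+3+5+7+1+5+9+2+7+3+2+2 = 72
7+2 = 9

9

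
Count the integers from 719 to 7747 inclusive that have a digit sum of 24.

248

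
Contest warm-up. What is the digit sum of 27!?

108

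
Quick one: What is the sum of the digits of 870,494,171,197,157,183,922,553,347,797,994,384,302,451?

8+7+0+4+9+4+1+7+1+1+9+7+1+5+7+1+8+3+9+2+2+5+5+3+3+4+7+7+9+7+9+9+4+3+8+4+3+0+2+4+5+1 = 198

198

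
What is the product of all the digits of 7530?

7×5×3×0 = 0

0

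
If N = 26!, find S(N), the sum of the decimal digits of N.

81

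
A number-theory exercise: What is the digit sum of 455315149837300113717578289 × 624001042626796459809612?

455315149837300113717578289 × 624001042626796459809612 = 284117128222251325442190092541128755267594644713868
Sum of its 51 digits: 207.

207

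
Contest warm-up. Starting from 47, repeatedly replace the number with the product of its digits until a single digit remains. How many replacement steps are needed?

47 → 28 → 16 → 6 (3 steps)

3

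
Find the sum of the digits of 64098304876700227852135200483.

6+4+0+9+8+3+0+4+8+7+6+7+0+0+2+2+7+8+5+2+1+3+5+2+0+0+4+8+3 = 114

114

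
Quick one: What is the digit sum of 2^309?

2^309 = 1042962419883256876169444192465601618458351817556959360325703910069443225478828393565899456512
Sum of its 94 digits: 440.

440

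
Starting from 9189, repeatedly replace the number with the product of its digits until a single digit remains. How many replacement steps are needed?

4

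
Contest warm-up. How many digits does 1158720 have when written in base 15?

6

1158720 in base 15 is 17D4D0, which has 6 digits.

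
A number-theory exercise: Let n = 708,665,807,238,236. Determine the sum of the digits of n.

71

7+0+8+6+6+5+8+0+7+2+3+8+2+3+6 = 71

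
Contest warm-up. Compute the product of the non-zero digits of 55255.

5×5×2×5×5 = 1250

1250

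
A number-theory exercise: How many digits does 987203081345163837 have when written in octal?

20

987203081345163837 in base 8 is 66631777433057761075, which has 20 digits.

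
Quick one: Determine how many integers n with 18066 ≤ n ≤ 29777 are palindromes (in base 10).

117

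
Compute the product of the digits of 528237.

3360

5×2×8×2×3×7 = 3360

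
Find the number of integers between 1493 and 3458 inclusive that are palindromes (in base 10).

The integers in [1493, 3458] that are palindromes (in base 10): 1551, 1661, 1771, 1881, 1991, 2002, …, 3333, 3443.
20 qualify.

20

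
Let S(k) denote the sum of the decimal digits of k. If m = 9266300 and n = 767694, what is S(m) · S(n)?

1014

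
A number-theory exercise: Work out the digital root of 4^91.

4

The digital root of n equals n mod 9 (or 9 when 9 | n), so we need 4^91 mod 9.
4^91 ≡ 4 (mod 9), so the digital root is 4.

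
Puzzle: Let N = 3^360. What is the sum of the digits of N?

837

3^360 = 5802988355301064263572941269018812264886757498342118039827603956893368389206154994705426429662904979537365662938773593537918329060451697709838267789886857631025156060199201
Sum of its 172 digits: 837.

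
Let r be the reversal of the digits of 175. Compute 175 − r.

-396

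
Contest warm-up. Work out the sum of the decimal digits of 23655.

2+3+6+5+5 = 21

21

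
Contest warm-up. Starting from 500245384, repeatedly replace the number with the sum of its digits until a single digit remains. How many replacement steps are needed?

500245384 → 31 → 4 (2 steps)

2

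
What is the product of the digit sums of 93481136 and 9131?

S(93481136) = 9+3+4+8+1+1+3+6 = 35.
S(9131) = 9+1+3+1 = 14.
35 · 14 = 490.

490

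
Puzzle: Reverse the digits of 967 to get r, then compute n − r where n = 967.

Reverse of 967 is 769.
967 − 769 = 198

198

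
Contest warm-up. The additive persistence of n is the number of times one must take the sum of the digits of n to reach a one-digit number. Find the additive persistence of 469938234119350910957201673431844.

2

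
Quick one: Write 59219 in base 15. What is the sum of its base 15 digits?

27

59219 in base 15 is 1282E.
Digit sum: 1+2+8+2+14 = 27.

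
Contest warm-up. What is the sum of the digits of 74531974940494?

70

7+4+5+3+1+9+7+4+9+4+0+4+9+4 = 70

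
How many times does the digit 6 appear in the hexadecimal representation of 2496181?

2496181 in base 16 is 2616B5.
The digit 6 appears 2 times.

2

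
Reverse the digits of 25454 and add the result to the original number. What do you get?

70906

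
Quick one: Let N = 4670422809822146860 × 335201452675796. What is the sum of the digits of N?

131

4670422809822146860 × 335201452675796 = 1565532510462556542415808279400560
Sum of its 34 digits: 131.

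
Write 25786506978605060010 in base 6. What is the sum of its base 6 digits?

25786506978605060010 in base 6 is 5235252134555515312031430.
Digit sum: 5+2+3+5+2+5+2+1+3+4+5+5+5+5+1+5+3+1+2+0+3+1+4+3+0 = 75.

75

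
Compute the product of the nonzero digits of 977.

441

9×7×7 = 441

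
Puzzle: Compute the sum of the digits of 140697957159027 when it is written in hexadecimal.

102

140697957159027 in base 16 is 7FF6CBC1D073.
Digit sum: 7+15+15+6+12+11+12+1+13+0+7+3 = 102.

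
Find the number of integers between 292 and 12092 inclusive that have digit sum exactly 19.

The integers in [292, 12092] that have digit sum exactly 19: 298, 379, 388, 397, 469, 478, …, 12079, 12088.
778 qualify.

778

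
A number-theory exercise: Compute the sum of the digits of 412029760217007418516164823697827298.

4+1+2+0+2+9+7+6+0+2+1+7+0+0+7+4+1+8+5+1+6+1+6+4+8+2+3+6+9+7+8+2+7+2+9+8 = 155

155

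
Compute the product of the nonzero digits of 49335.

1620

4×9×3×3×5 = 1620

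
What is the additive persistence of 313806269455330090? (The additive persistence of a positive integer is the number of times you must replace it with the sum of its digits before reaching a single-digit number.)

3

313806269455330090 → 67 → 13 → 4 (3 steps)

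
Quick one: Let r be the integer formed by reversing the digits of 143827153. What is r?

351728341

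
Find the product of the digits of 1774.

196

1×7×7×4 = 196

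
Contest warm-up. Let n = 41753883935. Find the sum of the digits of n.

4+1+7+5+3+8+8+3+9+3+5 = 56

56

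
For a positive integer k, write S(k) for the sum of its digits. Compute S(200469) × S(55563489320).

S(200469) = 2+0+0+4+6+9 = 21.
S(55563489320) = 5+5+5+6+3+4+8+9+3+2+0 = 50.
21 · 50 = 1050.

1050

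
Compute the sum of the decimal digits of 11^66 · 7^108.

739

11^66 · 7^108 = 10057858976395287617234179078954080326176065942237770954100763274108183935685017145052972599863881081759511387951524026904825786494118947212362135972740407767961
Sum of its 161 digits: 739.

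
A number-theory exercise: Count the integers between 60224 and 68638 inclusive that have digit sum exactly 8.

The integers in [60224, 68638] that have digit sum exactly 8: 61001, 61010, 61100, 62000.
4 qualify.

4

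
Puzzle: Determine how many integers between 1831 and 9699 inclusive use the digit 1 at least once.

The integers in [1831, 9699] that use the digit 1 at least once: 1831, 1832, 1833, 1834, 1835, 1836, …, 9681, 9691.
2280 qualify.

2280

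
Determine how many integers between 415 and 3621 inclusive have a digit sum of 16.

250

The integers in [415, 3621] that have a digit sum of 16: 439, 448, 457, 466, 475, 484, …, 3607, 3616.
250 qualify.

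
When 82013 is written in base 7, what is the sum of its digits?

82013 in base 7 is 461051.
Digit sum: 4+6+1+0+5+1 = 17.

17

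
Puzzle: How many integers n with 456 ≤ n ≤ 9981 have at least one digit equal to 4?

The integers in [456, 9981] that have at least one digit equal to 4: 456, 457, 458, 459, 460, 461, …, 9964, 9974.
3305 qualify.

3305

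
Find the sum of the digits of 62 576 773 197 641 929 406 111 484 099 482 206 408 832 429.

6+2+5+7+6+7+7+3+1+9+7+6+4+1+9+2+9+4+0+6+1+1+1+4+8+4+0+9+9+4+8+2+2+0+6+4+0+8+8+3+2+4+2+9 = 200

200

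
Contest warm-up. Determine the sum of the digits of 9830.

20

9+8+3+0 = 20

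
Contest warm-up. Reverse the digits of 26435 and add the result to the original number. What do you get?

Reverse of 26435 is 53462.
26435 + 53462 = 79897

79897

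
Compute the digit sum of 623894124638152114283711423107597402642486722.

177

6+2+3+8+9+4+1+2+4+6+3+8+1+5+2+1+1+4+2+8+3+7+1+1+4+2+3+1+0+7+5+9+7+4+0+2+6+4+2+4+8+6+7+2+2 = 177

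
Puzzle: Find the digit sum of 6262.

6+2+6+2 = 16

16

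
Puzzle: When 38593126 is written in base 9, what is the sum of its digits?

30

38593126 in base 9 is 80551731.
Digit sum: 8+0+5+5+1+7+3+1 = 30.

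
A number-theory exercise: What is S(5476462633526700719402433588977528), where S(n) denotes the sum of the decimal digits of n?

158

5+4+7+6+4+6+2+6+3+3+5+2+6+7+0+0+7+1+9+4+0+2+4+3+3+5+8+8+9+7+7+5+2+8 = 158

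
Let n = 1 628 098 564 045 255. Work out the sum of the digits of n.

70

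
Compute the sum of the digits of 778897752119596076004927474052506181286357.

7+7+8+8+9+7+7+5+2+1+1+9+5+9+6+0+7+6+0+0+4+9+2+7+4+7+4+0+5+2+5+0+6+1+8+1+2+8+6+3+5+7 = 200

200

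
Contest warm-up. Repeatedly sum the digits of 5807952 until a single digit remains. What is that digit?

5+8+0+7+9+5+2 = 36
3+6 = 9

9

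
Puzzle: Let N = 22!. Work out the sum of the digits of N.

72

22! = 1124000727777607680000
Sum of its 22 digits: 72.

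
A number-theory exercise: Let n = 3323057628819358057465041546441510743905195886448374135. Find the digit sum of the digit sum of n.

14

First digit sum: 239.
2+3+9 = 14.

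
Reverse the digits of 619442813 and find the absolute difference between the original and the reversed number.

301197897

Reverse of 619442813 is 318244916.
|619442813 − 318244916| = 301197897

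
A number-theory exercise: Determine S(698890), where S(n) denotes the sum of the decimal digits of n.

6+9+8+8+9+0 = 40

40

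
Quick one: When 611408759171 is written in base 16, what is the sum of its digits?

611408759171 in base 16 is 8E5ACD4983.
Digit sum: 8+14+5+10+12+13+4+9+8+3 = 86.

86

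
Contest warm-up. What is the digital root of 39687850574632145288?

2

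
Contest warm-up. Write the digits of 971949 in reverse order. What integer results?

949179

Reversing 971949 gives 949179.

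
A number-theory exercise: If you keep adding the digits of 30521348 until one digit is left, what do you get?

3+0+5+2+1+3+4+8 = 26
2+6 = 8
(Equivalently, 30521348 mod 9 = 8.)

8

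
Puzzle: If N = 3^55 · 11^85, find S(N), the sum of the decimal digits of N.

3^55 · 11^85 = 5755025443558539885337070294077885673979012462740199572446226441645744981109528846528986868151104724153200805340457
Sum of its 115 digits: 522.

522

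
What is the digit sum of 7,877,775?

7+8+7+7+7+7+5 = 48

48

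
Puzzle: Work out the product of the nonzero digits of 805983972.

8×5×9×8×3×9×7×2 = 1088640

1088640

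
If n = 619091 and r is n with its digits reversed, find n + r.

810007

Reverse of 619091 is 190916.
619091 + 190916 = 810007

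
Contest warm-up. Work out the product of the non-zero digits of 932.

54

9×3×2 = 54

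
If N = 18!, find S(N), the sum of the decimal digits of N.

18! = 6402373705728000
Sum of its 16 digits: 54.

54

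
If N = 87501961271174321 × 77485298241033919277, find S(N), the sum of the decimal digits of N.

87501961271174321 × 77485298241033919277 = 6780115565772341742248069594909285917
Sum of its 37 digits: 178.

178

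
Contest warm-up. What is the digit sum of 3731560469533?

3+7+3+1+5+6+0+4+6+9+5+3+3 = 55

55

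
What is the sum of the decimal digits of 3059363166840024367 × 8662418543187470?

152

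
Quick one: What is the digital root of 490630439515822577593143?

6

4+9+0+6+3+0+4+3+9+5+1+5+8+2+2+5+7+7+5+9+3+1+4+3 = 105
1+0+5 = 6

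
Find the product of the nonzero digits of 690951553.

182250

6×9×9×5×1×5×5×3 = 182250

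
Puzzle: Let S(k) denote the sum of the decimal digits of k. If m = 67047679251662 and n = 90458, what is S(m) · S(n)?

S(67047679251662) = 6+7+0+4+7+6+7+9+2+5+1+6+6+2 = 68.
S(90458) = 9+0+4+5+8 = 26.
68 · 26 = 1768.

1768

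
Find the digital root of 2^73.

2

The digital root of n equals n mod 9 (or 9 when 9 | n), so we need 2^73 mod 9.
2^73 ≡ 2 (mod 9), so the digital root is 2.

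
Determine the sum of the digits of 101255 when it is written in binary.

9

101255 in base 2 is 11000101110000111.
Digit sum: 1+1+0+0+0+1+0+1+1+1+0+0+0+0+1+1+1 = 9.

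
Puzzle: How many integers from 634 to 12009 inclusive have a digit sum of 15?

700

The integers in [634, 12009] that have a digit sum of 15: 636, 645, 654, 663, 672, 681, …, 11931, 11940.
700 qualify.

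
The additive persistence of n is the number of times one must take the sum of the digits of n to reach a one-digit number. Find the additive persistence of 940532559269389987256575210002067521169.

940532559269389987256575210002067521169 → 175 → 13 → 4 (3 steps)

3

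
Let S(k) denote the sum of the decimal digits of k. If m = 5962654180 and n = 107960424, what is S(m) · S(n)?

1518

S(5962654180) = 5+9+6+2+6+5+4+1+8+0 = 46.
S(107960424) = 1+0+7+9+6+0+4+2+4 = 33.
46 · 33 = 1518.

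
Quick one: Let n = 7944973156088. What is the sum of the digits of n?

7+9+4+4+9+7+3+1+5+6+0+8+8 = 71

71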